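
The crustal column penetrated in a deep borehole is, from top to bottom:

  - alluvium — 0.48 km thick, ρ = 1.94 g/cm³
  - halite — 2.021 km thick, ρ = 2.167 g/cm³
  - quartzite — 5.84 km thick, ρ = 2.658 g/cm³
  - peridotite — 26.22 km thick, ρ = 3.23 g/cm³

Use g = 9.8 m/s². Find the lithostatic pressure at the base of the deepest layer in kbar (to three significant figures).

alluvium: 1940 kg/m³ × 9.8 m/s² × 480 m = 9.126×10^6 Pa = 0.09126 kbar
halite: 2167 kg/m³ × 9.8 m/s² × 2021 m = 4.292×10^7 Pa = 0.4292 kbar
quartzite: 2658 kg/m³ × 9.8 m/s² × 5840 m = 1.521×10^8 Pa = 1.521 kbar
peridotite: 3230 kg/m³ × 9.8 m/s² × 26220 m = 8.300×10^8 Pa = 8.300 kbar
Total = 0.09126 + 0.4292 + 1.521 + 8.300 = 10.341 kbar

10.3 kbar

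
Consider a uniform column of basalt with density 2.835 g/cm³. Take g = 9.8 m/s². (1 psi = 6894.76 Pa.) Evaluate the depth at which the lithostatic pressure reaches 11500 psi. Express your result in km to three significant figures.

2.85 km

h = P/(ρg) = 11500 psi / (2835 kg/m³ × 9.8 m/s²) = 7.929×10^7 Pa / 27783 Pa/m = 2853.9 m
= 2.8539 km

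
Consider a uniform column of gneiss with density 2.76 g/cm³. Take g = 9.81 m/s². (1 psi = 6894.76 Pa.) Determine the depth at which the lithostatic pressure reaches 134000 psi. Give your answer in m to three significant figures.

h = P/(ρg) = 134000 psi / (2760 kg/m³ × 9.81 m/s²) = 9.239×10^8 Pa / 27076 Pa/m = 34123 m

34100 m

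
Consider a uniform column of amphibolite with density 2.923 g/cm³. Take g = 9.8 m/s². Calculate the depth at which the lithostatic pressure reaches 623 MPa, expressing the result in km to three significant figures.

h = P/(ρg) = 623 MPa / (2923 kg/m³ × 9.8 m/s²) = 6.230×10^8 Pa / 28645 Pa/m = 21749 m
= 21.749 km

21.7 km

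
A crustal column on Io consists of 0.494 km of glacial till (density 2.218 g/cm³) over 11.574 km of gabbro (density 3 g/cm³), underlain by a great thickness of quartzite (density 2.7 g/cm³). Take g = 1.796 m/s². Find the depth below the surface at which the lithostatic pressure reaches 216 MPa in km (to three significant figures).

Pressure at base of upper layers: 2218×1.796×494 + 3000×1.796×11574 = 6.433×10^7 Pa = 64.33 MPa
Remaining pressure to be supplied by quartzite: 2.160×10^8 − 6.433×10^7 = 1.517×10^8 Pa
Additional depth in quartzite = 1.517×10^8 Pa / (2700 kg/m³ × 1.796 m/s²) = 31278 m
Total depth = 12068 m + 31278 m = 43346 m
= 43.346 km

43.3 km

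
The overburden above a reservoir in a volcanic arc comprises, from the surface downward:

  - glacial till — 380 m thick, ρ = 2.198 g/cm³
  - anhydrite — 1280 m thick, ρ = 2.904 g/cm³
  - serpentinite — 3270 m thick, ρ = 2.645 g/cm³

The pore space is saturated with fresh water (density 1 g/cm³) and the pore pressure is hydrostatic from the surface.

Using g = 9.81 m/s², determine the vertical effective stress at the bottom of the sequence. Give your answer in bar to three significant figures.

811 bar

Overburden (lithostatic) stress σ_v:
glacial till: 2198 kg/m³ × 9.81 m/s² × 380 m = 8.194×10^6 Pa = 8.194 MPa
anhydrite: 2904 kg/m³ × 9.81 m/s² × 1280 m = 3.646×10^7 Pa = 36.46 MPa
serpentinite: 2645 kg/m³ × 9.81 m/s² × 3270 m = 8.485×10^7 Pa = 84.85 MPa
Total = 8.194 + 36.46 + 84.85 = 129.51 MPa
Pore pressure P_p = 1000 kg/m³ × 9.81 m/s² × 4930 m = 4.836×10^7 Pa = 48.36 MPa
Effective stress σ' = σ_v − P_p = 129.5 − 48.36 = 81.144 MPa = 811.44 bar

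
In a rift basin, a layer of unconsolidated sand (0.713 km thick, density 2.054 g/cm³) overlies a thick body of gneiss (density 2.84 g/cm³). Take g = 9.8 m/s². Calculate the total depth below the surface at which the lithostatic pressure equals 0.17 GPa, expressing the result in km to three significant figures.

Pressure at base of upper layers: 2054×9.8×713 = 1.435×10^7 Pa = 0.01435 GPa
Remaining pressure to be supplied by gneiss: 1.700×10^8 − 1.435×10^7 = 1.556×10^8 Pa
Additional depth in gneiss = 1.556×10^8 Pa / (2840 kg/m³ × 9.8 m/s²) = 5592.4 m
Total depth = 713 m + 5592.4 m = 6305.4 m
= 6.3054 km

6.31 km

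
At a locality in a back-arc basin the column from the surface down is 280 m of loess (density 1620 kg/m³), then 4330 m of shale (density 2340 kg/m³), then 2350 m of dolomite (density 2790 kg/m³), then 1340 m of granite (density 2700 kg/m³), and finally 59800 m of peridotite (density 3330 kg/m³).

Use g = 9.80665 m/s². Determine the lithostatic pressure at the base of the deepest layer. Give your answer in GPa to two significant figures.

2.2 GPa

loess: 1620 kg/m³ × 9.80665 m/s² × 280 m = 4.448×10^6 Pa = 4.448×10^-3 GPa
shale: 2340 kg/m³ × 9.80665 m/s² × 4330 m = 9.936×10^7 Pa = 0.09936 GPa
dolomite: 2790 kg/m³ × 9.80665 m/s² × 2350 m = 6.430×10^7 Pa = 0.06430 GPa
granite: 2700 kg/m³ × 9.80665 m/s² × 1340 m = 3.548×10^7 Pa = 0.03548 GPa
peridotite: 3330 kg/m³ × 9.80665 m/s² × 59800 m = 1.953×10^9 Pa = 1.953 GPa
Total = 4.448×10^-3 + 0.09936 + 0.06430 + 0.03548 + 1.953 = 2.1564 GPa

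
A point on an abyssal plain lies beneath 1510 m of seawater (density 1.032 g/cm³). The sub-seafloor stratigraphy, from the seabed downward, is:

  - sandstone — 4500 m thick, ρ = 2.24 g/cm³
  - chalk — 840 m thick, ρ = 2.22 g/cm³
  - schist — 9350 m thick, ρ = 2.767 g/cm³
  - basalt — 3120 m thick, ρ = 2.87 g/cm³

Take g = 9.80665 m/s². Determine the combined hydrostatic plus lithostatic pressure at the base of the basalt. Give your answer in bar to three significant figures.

seawater: 1032 kg/m³ × 9.80665 m/s² × 1510 m = 1.528×10^7 Pa = 152.8 bar
sandstone: 2240 kg/m³ × 9.80665 m/s² × 4500 m = 9.885×10^7 Pa = 988.5 bar
chalk: 2220 kg/m³ × 9.80665 m/s² × 840 m = 1.829×10^7 Pa = 182.9 bar
schist: 2767 kg/m³ × 9.80665 m/s² × 9350 m = 2.537×10^8 Pa = 2537 bar
basalt: 2870 kg/m³ × 9.80665 m/s² × 3120 m = 8.781×10^7 Pa = 878.1 bar
Total = 152.8 + 988.5 + 182.9 + 2537 + 878.1 = 4739.5 bar

4740 bar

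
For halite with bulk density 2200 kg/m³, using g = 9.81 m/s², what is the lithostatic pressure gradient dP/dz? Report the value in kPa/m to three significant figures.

dP/dz = ρg = 2200 kg/m³ × 9.81 m/s² = 21582 Pa/m
= 21582 Pa/m × (1 kPa/m / 1000.0 Pa/m) = 21.582 kPa/m

21.6 kPa/m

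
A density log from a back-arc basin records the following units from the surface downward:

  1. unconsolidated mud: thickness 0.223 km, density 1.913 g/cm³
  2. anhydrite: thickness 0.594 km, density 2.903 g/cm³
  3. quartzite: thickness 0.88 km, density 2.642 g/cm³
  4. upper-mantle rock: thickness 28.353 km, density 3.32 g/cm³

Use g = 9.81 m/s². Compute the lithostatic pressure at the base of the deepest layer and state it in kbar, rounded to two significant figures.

unconsolidated mud: 1913 kg/m³ × 9.81 m/s² × 223 m = 4.185×10^6 Pa = 0.04185 kbar
anhydrite: 2903 kg/m³ × 9.81 m/s² × 594 m = 1.692×10^7 Pa = 0.1692 kbar
quartzite: 2642 kg/m³ × 9.81 m/s² × 880 m = 2.281×10^7 Pa = 0.2281 kbar
upper-mantle rock: 3320 kg/m³ × 9.81 m/s² × 28353 m = 9.234×10^8 Pa = 9.234 kbar
Total = 0.04185 + 0.1692 + 0.2281 + 9.234 = 9.6734 kbar

9.7 kbar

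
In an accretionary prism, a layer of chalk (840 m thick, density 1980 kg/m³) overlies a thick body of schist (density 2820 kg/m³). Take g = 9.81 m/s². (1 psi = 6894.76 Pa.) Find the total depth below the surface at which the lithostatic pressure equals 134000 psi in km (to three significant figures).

Pressure at base of upper layers: 1980×9.81×840 = 1.632×10^7 Pa = 2366 psi
Remaining pressure to be supplied by schist: 9.239×10^8 − 1.632×10^7 = 9.076×10^8 Pa
Additional depth in schist = 9.076×10^8 Pa / (2820 kg/m³ × 9.81 m/s²) = 32807 m
Total depth = 840 m + 32807 m = 33647 m
= 33.647 km

33.6 km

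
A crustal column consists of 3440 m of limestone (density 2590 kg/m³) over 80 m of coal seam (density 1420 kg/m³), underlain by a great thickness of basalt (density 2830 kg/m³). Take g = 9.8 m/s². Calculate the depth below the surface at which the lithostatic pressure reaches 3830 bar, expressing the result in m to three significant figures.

Pressure at base of upper layers: 2590×9.8×3440 + 1420×9.8×80 = 8.843×10^7 Pa = 884.3 bar
Remaining pressure to be supplied by basalt: 3.830×10^8 − 8.843×10^7 = 2.946×10^8 Pa
Additional depth in basalt = 2.946×10^8 Pa / (2830 kg/m³ × 9.8 m/s²) = 10621 m
Total depth = 3520 m + 10621 m = 14141 m

14100 m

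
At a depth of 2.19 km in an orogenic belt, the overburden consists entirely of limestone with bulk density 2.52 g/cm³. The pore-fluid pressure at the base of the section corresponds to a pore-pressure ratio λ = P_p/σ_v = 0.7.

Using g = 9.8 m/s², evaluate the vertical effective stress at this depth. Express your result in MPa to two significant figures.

Overburden (lithostatic) stress σ_v:
limestone: 2520 kg/m³ × 9.8 m/s² × 2190 m = 5.408×10^7 Pa = 54.08 MPa
Pore pressure P_p = λ·σ_v = 0.7 × 54.08 MPa = 37.86 MPa
Effective stress σ' = σ_v − P_p = 54.08 − 37.86 = 16.225 MPa

16 MPa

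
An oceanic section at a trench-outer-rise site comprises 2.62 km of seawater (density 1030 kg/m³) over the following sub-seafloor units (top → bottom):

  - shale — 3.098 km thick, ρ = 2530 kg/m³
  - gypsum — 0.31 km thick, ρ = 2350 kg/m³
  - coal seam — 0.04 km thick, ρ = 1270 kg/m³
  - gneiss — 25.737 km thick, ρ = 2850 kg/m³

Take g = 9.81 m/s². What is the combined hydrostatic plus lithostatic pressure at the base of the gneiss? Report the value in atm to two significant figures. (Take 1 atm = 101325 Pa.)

8200 atm

seawater: 1030 kg/m³ × 9.81 m/s² × 2620 m = 2.647×10^7 Pa = 261.3 atm
shale: 2530 kg/m³ × 9.81 m/s² × 3098 m = 7.689×10^7 Pa = 758.8 atm
gypsum: 2350 kg/m³ × 9.81 m/s² × 310 m = 7.147×10^6 Pa = 70.53 atm
coal seam: 1270 kg/m³ × 9.81 m/s² × 40 m = 4.983×10^5 Pa = 4.918 atm
gneiss: 2850 kg/m³ × 9.81 m/s² × 25737 m = 7.196×10^8 Pa = 7102 atm
Total = 261.3 + 758.8 + 70.53 + 4.918 + 7102 = 8197.2 atm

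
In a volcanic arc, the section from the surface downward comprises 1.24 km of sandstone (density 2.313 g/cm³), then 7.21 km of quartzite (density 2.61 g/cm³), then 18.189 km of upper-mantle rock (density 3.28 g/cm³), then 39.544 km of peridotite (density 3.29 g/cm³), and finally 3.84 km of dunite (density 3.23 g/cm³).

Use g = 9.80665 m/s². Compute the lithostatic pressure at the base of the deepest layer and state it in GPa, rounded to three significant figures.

2.20 GPa

sandstone: 2313 kg/m³ × 9.80665 m/s² × 1240 m = 2.813×10^7 Pa = 0.02813 GPa
quartzite: 2610 kg/m³ × 9.80665 m/s² × 7210 m = 1.845×10^8 Pa = 0.1845 GPa
upper-mantle rock: 3280 kg/m³ × 9.80665 m/s² × 18189 m = 5.851×10^8 Pa = 0.5851 GPa
peridotite: 3290 kg/m³ × 9.80665 m/s² × 39544 m = 1.276×10^9 Pa = 1.276 GPa
dunite: 3230 kg/m³ × 9.80665 m/s² × 3840 m = 1.216×10^8 Pa = 0.1216 GPa
Total = 0.02813 + 0.1845 + 0.5851 + 1.276 + 0.1216 = 2.1952 GPa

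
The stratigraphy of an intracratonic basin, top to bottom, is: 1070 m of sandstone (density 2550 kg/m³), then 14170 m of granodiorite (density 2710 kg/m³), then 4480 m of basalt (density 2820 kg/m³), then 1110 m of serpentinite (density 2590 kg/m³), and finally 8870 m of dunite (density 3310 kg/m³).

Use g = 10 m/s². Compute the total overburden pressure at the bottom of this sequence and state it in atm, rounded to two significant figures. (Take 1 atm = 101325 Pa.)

8500 atm

sandstone: 2550 kg/m³ × 10 m/s² × 1070 m = 2.728×10^7 Pa = 269.3 atm
granodiorite: 2710 kg/m³ × 10 m/s² × 14170 m = 3.840×10^8 Pa = 3790 atm
basalt: 2820 kg/m³ × 10 m/s² × 4480 m = 1.263×10^8 Pa = 1247 atm
serpentinite: 2590 kg/m³ × 10 m/s² × 1110 m = 2.875×10^7 Pa = 283.7 atm
dunite: 3310 kg/m³ × 10 m/s² × 8870 m = 2.936×10^8 Pa = 2898 atm
Total = 269.3 + 3790 + 1247 + 283.7 + 2898 = 8487.3 atm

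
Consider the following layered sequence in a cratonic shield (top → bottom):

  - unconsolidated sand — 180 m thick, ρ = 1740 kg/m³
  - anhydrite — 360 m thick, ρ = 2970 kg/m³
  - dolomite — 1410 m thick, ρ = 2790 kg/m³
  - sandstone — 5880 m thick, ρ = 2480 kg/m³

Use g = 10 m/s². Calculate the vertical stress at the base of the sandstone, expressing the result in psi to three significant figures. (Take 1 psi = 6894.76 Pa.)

28900 psi

unconsolidated sand: 1740 kg/m³ × 10 m/s² × 180 m = 3.132×10^6 Pa = 454.3 psi
anhydrite: 2970 kg/m³ × 10 m/s² × 360 m = 1.069×10^7 Pa = 1551 psi
dolomite: 2790 kg/m³ × 10 m/s² × 1410 m = 3.934×10^7 Pa = 5706 psi
sandstone: 2480 kg/m³ × 10 m/s² × 5880 m = 1.458×10^8 Pa = 21150 psi
Total = 454.3 + 1551 + 5706 + 21150 = 28861 psi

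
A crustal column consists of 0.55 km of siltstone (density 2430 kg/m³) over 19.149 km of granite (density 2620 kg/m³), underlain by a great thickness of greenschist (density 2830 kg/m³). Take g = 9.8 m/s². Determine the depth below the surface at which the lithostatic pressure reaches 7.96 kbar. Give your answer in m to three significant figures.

Pressure at base of upper layers: 2430×9.8×550 + 2620×9.8×19149 = 5.048×10^8 Pa = 5.048 kbar
Remaining pressure to be supplied by greenschist: 7.960×10^8 − 5.048×10^8 = 2.912×10^8 Pa
Additional depth in greenschist = 2.912×10^8 Pa / (2830 kg/m³ × 9.8 m/s²) = 10501 m
Total depth = 19699 m + 10501 m = 30200 m

30200 m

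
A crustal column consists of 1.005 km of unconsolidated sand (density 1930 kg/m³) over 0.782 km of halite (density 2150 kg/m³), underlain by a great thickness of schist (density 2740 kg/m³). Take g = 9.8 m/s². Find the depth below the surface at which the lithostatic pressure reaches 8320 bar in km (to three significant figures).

Pressure at base of upper layers: 1930×9.8×1005 + 2150×9.8×782 = 3.549×10^7 Pa = 354.9 bar
Remaining pressure to be supplied by schist: 8.320×10^8 − 3.549×10^7 = 7.965×10^8 Pa
Additional depth in schist = 7.965×10^8 Pa / (2740 kg/m³ × 9.8 m/s²) = 29663 m
Total depth = 1787 m + 29663 m = 31450 m
= 31.450 km

31.5 km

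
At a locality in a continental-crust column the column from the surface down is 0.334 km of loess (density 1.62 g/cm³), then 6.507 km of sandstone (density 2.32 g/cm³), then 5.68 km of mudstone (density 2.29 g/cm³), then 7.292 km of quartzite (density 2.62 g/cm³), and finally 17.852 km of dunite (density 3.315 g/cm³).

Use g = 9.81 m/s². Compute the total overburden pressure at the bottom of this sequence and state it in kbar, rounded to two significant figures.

10 kbar

loess: 1620 kg/m³ × 9.81 m/s² × 334 m = 5.308×10^6 Pa = 0.05308 kbar
sandstone: 2320 kg/m³ × 9.81 m/s² × 6507 m = 1.481×10^8 Pa = 1.481 kbar
mudstone: 2290 kg/m³ × 9.81 m/s² × 5680 m = 1.276×10^8 Pa = 1.276 kbar
quartzite: 2620 kg/m³ × 9.81 m/s² × 7292 m = 1.874×10^8 Pa = 1.874 kbar
dunite: 3315 kg/m³ × 9.81 m/s² × 17852 m = 5.805×10^8 Pa = 5.805 kbar
Total = 0.05308 + 1.481 + 1.276 + 1.874 + 5.805 = 10.490 kbar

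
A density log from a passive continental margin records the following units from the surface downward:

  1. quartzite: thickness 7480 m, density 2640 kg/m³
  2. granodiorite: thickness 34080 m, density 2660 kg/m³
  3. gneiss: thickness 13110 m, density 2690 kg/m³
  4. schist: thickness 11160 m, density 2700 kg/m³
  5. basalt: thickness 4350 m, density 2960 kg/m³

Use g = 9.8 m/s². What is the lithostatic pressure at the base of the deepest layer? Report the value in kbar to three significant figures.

quartzite: 2640 kg/m³ × 9.8 m/s² × 7480 m = 1.935×10^8 Pa = 1.935 kbar
granodiorite: 2660 kg/m³ × 9.8 m/s² × 34080 m = 8.884×10^8 Pa = 8.884 kbar
gneiss: 2690 kg/m³ × 9.8 m/s² × 13110 m = 3.456×10^8 Pa = 3.456 kbar
schist: 2700 kg/m³ × 9.8 m/s² × 11160 m = 2.953×10^8 Pa = 2.953 kbar
basalt: 2960 kg/m³ × 9.8 m/s² × 4350 m = 1.262×10^8 Pa = 1.262 kbar
Total = 1.935 + 8.884 + 3.456 + 2.953 + 1.262 = 18.490 kbar

18.5 kbar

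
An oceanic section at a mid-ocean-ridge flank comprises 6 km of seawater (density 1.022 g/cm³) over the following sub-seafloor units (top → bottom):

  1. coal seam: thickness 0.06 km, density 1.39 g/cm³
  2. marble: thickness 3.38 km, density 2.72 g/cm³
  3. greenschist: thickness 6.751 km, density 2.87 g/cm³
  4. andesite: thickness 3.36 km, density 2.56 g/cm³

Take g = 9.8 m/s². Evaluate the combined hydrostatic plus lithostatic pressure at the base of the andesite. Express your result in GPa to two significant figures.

0.43 GPa

seawater: 1022 kg/m³ × 9.8 m/s² × 6000 m = 6.009×10^7 Pa = 0.06009 GPa
coal seam: 1390 kg/m³ × 9.8 m/s² × 60 m = 8.173×10^5 Pa = 8.173×10^-4 GPa
marble: 2720 kg/m³ × 9.8 m/s² × 3380 m = 9.010×10^7 Pa = 0.09010 GPa
greenschist: 2870 kg/m³ × 9.8 m/s² × 6751 m = 1.899×10^8 Pa = 0.1899 GPa
andesite: 2560 kg/m³ × 9.8 m/s² × 3360 m = 8.430×10^7 Pa = 0.08430 GPa
Total = 0.06009 + 8.173×10^-4 + 0.09010 + 0.1899 + 0.08430 = 0.42518 GPa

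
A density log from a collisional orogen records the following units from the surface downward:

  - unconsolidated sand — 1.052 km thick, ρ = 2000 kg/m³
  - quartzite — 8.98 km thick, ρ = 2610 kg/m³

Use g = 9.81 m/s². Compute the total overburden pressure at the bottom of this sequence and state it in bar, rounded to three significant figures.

unconsolidated sand: 2000 kg/m³ × 9.81 m/s² × 1052 m = 2.064×10^7 Pa = 206.4 bar
quartzite: 2610 kg/m³ × 9.81 m/s² × 8980 m = 2.299×10^8 Pa = 2299 bar
Total = 206.4 + 2299 = 2505.7 bar

2510 bar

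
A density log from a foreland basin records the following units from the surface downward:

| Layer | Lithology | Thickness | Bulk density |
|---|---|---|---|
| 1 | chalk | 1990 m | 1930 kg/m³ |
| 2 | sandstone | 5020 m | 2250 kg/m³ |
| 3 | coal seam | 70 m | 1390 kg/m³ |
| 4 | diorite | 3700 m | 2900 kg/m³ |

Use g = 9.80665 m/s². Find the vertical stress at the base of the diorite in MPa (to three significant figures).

chalk: 1930 kg/m³ × 9.80665 m/s² × 1990 m = 3.766×10^7 Pa = 37.66 MPa
sandstone: 2250 kg/m³ × 9.80665 m/s² × 5020 m = 1.108×10^8 Pa = 110.8 MPa
coal seam: 1390 kg/m³ × 9.80665 m/s² × 70 m = 9.542×10^5 Pa = 0.9542 MPa
diorite: 2900 kg/m³ × 9.80665 m/s² × 3700 m = 1.052×10^8 Pa = 105.2 MPa
Total = 37.66 + 110.8 + 0.9542 + 105.2 = 254.61 MPa

255 MPa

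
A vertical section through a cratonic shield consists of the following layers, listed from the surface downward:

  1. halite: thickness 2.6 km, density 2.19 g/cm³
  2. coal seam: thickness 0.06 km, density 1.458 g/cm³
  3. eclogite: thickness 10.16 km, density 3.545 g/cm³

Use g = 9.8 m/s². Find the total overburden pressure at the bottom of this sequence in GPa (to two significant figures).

halite: 2190 kg/m³ × 9.8 m/s² × 2600 m = 5.580×10^7 Pa = 0.05580 GPa
coal seam: 1458 kg/m³ × 9.8 m/s² × 60 m = 8.573×10^5 Pa = 8.573×10^-4 GPa
eclogite: 3545 kg/m³ × 9.8 m/s² × 10160 m = 3.530×10^8 Pa = 0.3530 GPa
Total = 0.05580 + 8.573×10^-4 + 0.3530 = 0.40963 GPa

0.41 GPa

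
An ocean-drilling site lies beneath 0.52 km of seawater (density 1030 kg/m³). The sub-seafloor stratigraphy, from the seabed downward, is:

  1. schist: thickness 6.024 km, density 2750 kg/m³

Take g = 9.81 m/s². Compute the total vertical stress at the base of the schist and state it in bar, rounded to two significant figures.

1700 bar

seawater: 1030 kg/m³ × 9.81 m/s² × 520 m = 5.254×10^6 Pa = 52.54 bar
schist: 2750 kg/m³ × 9.81 m/s² × 6024 m = 1.625×10^8 Pa = 1625 bar
Total = 52.54 + 1625 = 1677.7 bar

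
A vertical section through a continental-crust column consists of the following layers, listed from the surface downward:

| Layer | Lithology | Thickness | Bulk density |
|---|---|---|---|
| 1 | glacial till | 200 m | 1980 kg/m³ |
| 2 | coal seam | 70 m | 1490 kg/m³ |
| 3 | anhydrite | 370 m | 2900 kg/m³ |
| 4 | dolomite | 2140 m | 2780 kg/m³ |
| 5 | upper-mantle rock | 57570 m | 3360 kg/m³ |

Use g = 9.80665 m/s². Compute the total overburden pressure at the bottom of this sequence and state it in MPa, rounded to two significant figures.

glacial till: 1980 kg/m³ × 9.80665 m/s² × 200 m = 3.883×10^6 Pa = 3.883 MPa
coal seam: 1490 kg/m³ × 9.80665 m/s² × 70 m = 1.023×10^6 Pa = 1.023 MPa
anhydrite: 2900 kg/m³ × 9.80665 m/s² × 370 m = 1.052×10^7 Pa = 10.52 MPa
dolomite: 2780 kg/m³ × 9.80665 m/s² × 2140 m = 5.834×10^7 Pa = 58.34 MPa
upper-mantle rock: 3360 kg/m³ × 9.80665 m/s² × 57570 m = 1.897×10^9 Pa = 1897 MPa
Total = 3.883 + 1.023 + 10.52 + 58.34 + 1897 = 1970.7 MPa

2000 MPa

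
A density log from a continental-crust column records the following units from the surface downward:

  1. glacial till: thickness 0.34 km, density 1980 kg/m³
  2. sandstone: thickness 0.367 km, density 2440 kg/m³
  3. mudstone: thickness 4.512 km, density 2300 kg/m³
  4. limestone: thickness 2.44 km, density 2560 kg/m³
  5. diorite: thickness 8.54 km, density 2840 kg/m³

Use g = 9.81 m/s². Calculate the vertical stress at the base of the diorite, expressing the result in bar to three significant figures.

4160 bar

glacial till: 1980 kg/m³ × 9.81 m/s² × 340 m = 6.604×10^6 Pa = 66.04 bar
sandstone: 2440 kg/m³ × 9.81 m/s² × 367 m = 8.785×10^6 Pa = 87.85 bar
mudstone: 2300 kg/m³ × 9.81 m/s² × 4512 m = 1.018×10^8 Pa = 1018 bar
limestone: 2560 kg/m³ × 9.81 m/s² × 2440 m = 6.128×10^7 Pa = 612.8 bar
diorite: 2840 kg/m³ × 9.81 m/s² × 8540 m = 2.379×10^8 Pa = 2379 bar
Total = 66.04 + 87.85 + 1018 + 612.8 + 2379 = 4164.0 bar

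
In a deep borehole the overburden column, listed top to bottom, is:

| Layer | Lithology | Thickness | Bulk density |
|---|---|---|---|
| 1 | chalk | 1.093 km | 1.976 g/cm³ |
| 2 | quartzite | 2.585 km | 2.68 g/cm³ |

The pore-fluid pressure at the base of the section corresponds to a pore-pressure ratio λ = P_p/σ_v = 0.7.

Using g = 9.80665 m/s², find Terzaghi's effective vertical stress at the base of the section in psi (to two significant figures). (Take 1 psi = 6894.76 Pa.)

Overburden (lithostatic) stress σ_v:
chalk: 1976 kg/m³ × 9.80665 m/s² × 1093 m = 2.118×10^7 Pa = 21.18 MPa
quartzite: 2680 kg/m³ × 9.80665 m/s² × 2585 m = 6.794×10^7 Pa = 67.94 MPa
Total = 21.18 + 67.94 = 89.119 MPa
Pore pressure P_p = λ·σ_v = 0.7 × 89.12 MPa = 62.38 MPa
Effective stress σ' = σ_v − P_p = 89.12 − 62.38 = 26.736 MPa = 3877.7 psi

3900 psi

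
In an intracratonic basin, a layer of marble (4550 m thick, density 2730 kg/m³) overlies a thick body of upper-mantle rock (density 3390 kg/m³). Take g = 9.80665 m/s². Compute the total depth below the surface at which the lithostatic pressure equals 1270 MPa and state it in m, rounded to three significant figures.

Pressure at base of upper layers: 2730×9.80665×4550 = 1.218×10^8 Pa = 121.8 MPa
Remaining pressure to be supplied by upper-mantle rock: 1.270×10^9 − 1.218×10^8 = 1.148×10^9 Pa
Additional depth in upper-mantle rock = 1.148×10^9 Pa / (3390 kg/m³ × 9.80665 m/s²) = 34538 m
Total depth = 4550 m + 34538 m = 39088 m

39100 m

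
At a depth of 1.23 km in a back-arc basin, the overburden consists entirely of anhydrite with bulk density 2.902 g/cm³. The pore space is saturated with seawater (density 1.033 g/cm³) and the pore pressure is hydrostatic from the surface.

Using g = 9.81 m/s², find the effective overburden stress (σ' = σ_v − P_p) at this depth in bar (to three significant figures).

Overburden (lithostatic) stress σ_v:
anhydrite: 2902 kg/m³ × 9.81 m/s² × 1230 m = 3.502×10^7 Pa = 35.02 MPa
Pore pressure P_p = 1033 kg/m³ × 9.81 m/s² × 1230 m = 1.246×10^7 Pa = 12.46 MPa
Effective stress σ' = σ_v − P_p = 35.02 − 12.46 = 22.552 MPa = 225.52 bar

226 bar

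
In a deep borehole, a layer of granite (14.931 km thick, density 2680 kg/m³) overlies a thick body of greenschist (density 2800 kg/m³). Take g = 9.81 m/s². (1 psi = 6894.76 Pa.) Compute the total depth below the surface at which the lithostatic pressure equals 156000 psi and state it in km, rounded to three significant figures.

39.8 km

Pressure at base of upper layers: 2680×9.81×14931 = 3.925×10^8 Pa = 56934 psi
Remaining pressure to be supplied by greenschist: 1.076×10^9 − 3.925×10^8 = 6.830×10^8 Pa
Additional depth in greenschist = 6.830×10^8 Pa / (2800 kg/m³ × 9.81 m/s²) = 24867 m
Total depth = 14931 m + 24867 m = 39798 m
= 39.798 km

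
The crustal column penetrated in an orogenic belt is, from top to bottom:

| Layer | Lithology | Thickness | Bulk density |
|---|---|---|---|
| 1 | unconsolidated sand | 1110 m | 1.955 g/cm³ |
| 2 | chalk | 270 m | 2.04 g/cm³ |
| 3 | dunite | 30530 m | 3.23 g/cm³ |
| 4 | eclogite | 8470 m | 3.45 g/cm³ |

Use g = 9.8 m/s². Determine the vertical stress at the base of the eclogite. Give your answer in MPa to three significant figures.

unconsolidated sand: 1955 kg/m³ × 9.8 m/s² × 1110 m = 2.127×10^7 Pa = 21.27 MPa
chalk: 2040 kg/m³ × 9.8 m/s² × 270 m = 5.398×10^6 Pa = 5.398 MPa
dunite: 3230 kg/m³ × 9.8 m/s² × 30530 m = 9.664×10^8 Pa = 966.4 MPa
eclogite: 3450 kg/m³ × 9.8 m/s² × 8470 m = 2.864×10^8 Pa = 286.4 MPa
Total = 21.27 + 5.398 + 966.4 + 286.4 = 1279.4 MPa

1280 MPa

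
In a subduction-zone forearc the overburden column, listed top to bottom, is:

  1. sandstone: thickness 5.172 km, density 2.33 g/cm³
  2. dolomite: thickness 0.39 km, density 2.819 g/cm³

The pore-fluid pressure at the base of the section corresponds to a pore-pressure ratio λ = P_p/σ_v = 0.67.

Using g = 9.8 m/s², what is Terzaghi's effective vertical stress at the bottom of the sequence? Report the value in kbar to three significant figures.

Overburden (lithostatic) stress σ_v:
sandstone: 2330 kg/m³ × 9.8 m/s² × 5172 m = 1.181×10^8 Pa = 118.1 MPa
dolomite: 2819 kg/m³ × 9.8 m/s² × 390 m = 1.077×10^7 Pa = 10.77 MPa
Total = 118.1 + 10.77 = 128.87 MPa
Pore pressure P_p = λ·σ_v = 0.67 × 128.9 MPa = 86.34 MPa
Effective stress σ' = σ_v − P_p = 128.9 − 86.34 = 42.528 MPa = 0.42528 kbar

0.425 kbar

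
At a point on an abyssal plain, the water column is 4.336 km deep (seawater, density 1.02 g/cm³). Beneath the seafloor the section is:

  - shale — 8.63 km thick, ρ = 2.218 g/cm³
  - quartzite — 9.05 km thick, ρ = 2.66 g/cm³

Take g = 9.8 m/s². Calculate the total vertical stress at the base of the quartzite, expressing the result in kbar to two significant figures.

4.7 kbar

seawater: 1020 kg/m³ × 9.8 m/s² × 4336 m = 4.334×10^7 Pa = 0.4334 kbar
shale: 2218 kg/m³ × 9.8 m/s² × 8630 m = 1.876×10^8 Pa = 1.876 kbar
quartzite: 2660 kg/m³ × 9.8 m/s² × 9050 m = 2.359×10^8 Pa = 2.359 kbar
Total = 0.4334 + 1.876 + 2.359 = 4.6684 kbar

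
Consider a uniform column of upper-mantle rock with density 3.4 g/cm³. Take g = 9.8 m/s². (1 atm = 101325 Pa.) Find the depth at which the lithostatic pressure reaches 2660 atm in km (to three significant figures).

h = P/(ρg) = 2660 atm / (3400 kg/m³ × 9.8 m/s²) = 2.695×10^8 Pa / 33320 Pa/m = 8089.0 m
= 8.0890 km

8.09 km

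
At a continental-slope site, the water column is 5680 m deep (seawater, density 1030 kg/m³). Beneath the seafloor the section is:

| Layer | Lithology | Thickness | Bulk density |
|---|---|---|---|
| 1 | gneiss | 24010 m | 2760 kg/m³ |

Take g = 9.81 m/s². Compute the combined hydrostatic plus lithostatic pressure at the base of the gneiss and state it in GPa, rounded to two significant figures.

0.71 GPa

seawater: 1030 kg/m³ × 9.81 m/s² × 5680 m = 5.739×10^7 Pa = 0.05739 GPa
gneiss: 2760 kg/m³ × 9.81 m/s² × 24010 m = 6.501×10^8 Pa = 0.6501 GPa
Total = 0.05739 + 0.6501 = 0.70748 GPa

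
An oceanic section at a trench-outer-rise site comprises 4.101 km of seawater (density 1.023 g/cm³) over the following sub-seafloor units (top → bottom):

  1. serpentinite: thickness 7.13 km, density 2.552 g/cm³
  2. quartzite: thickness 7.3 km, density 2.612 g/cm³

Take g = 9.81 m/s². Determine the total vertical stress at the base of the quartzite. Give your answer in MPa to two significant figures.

410 MPa

seawater: 1023 kg/m³ × 9.81 m/s² × 4101 m = 4.116×10^7 Pa = 41.16 MPa
serpentinite: 2552 kg/m³ × 9.81 m/s² × 7130 m = 1.785×10^8 Pa = 178.5 MPa
quartzite: 2612 kg/m³ × 9.81 m/s² × 7300 m = 1.871×10^8 Pa = 187.1 MPa
Total = 41.16 + 178.5 + 187.1 = 406.71 MPa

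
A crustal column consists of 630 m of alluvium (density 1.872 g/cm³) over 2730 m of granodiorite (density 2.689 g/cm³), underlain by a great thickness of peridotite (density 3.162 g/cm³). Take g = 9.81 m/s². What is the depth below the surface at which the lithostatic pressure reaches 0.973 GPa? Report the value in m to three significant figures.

32000 m

Pressure at base of upper layers: 1872×9.81×630 + 2689×9.81×2730 = 8.358×10^7 Pa = 0.08358 GPa
Remaining pressure to be supplied by peridotite: 9.730×10^8 − 8.358×10^7 = 8.894×10^8 Pa
Additional depth in peridotite = 8.894×10^8 Pa / (3162 kg/m³ × 9.81 m/s²) = 28673 m
Total depth = 3360 m + 28673 m = 32033 m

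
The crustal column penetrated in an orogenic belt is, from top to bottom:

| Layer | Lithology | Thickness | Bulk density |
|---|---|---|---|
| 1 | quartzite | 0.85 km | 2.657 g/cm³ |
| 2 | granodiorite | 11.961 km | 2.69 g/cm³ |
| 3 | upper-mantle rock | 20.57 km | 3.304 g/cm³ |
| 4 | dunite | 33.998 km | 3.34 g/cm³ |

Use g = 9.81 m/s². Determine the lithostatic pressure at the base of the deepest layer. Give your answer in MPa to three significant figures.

2120 MPa

quartzite: 2657 kg/m³ × 9.81 m/s² × 850 m = 2.216×10^7 Pa = 22.16 MPa
granodiorite: 2690 kg/m³ × 9.81 m/s² × 11961 m = 3.156×10^8 Pa = 315.6 MPa
upper-mantle rock: 3304 kg/m³ × 9.81 m/s² × 20570 m = 6.667×10^8 Pa = 666.7 MPa
dunite: 3340 kg/m³ × 9.81 m/s² × 33998 m = 1.114×10^9 Pa = 1114 MPa
Total = 22.16 + 315.6 + 666.7 + 1114 = 2118.5 MPa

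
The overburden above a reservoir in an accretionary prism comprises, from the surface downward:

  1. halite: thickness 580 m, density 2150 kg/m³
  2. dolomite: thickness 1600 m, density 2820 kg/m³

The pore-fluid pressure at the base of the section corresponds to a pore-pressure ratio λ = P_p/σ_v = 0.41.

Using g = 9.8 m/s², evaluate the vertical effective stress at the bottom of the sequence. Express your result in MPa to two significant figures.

Overburden (lithostatic) stress σ_v:
halite: 2150 kg/m³ × 9.8 m/s² × 580 m = 1.222×10^7 Pa = 12.22 MPa
dolomite: 2820 kg/m³ × 9.8 m/s² × 1600 m = 4.422×10^7 Pa = 44.22 MPa
Total = 12.22 + 44.22 = 56.438 MPa
Pore pressure P_p = λ·σ_v = 0.41 × 56.44 MPa = 23.14 MPa
Effective stress σ' = σ_v − P_p = 56.44 − 23.14 = 33.299 MPa

33 MPa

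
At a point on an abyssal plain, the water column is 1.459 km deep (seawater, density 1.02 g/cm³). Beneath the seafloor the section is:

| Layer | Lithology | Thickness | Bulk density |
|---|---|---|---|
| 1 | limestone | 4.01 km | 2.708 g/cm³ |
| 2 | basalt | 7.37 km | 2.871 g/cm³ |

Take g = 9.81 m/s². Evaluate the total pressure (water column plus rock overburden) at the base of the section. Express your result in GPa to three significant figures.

seawater: 1020 kg/m³ × 9.81 m/s² × 1459 m = 1.460×10^7 Pa = 0.01460 GPa
limestone: 2708 kg/m³ × 9.81 m/s² × 4010 m = 1.065×10^8 Pa = 0.1065 GPa
basalt: 2871 kg/m³ × 9.81 m/s² × 7370 m = 2.076×10^8 Pa = 0.2076 GPa
Total = 0.01460 + 0.1065 + 0.2076 = 0.32870 GPa

0.329 GPa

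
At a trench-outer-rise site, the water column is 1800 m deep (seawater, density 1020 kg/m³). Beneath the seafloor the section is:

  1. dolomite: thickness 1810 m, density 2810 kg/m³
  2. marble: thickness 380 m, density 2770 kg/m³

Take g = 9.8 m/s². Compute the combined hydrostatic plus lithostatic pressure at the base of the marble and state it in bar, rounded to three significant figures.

782 bar

seawater: 1020 kg/m³ × 9.8 m/s² × 1800 m = 1.799×10^7 Pa = 179.9 bar
dolomite: 2810 kg/m³ × 9.8 m/s² × 1810 m = 4.984×10^7 Pa = 498.4 bar
marble: 2770 kg/m³ × 9.8 m/s² × 380 m = 1.032×10^7 Pa = 103.2 bar
Total = 179.9 + 498.4 + 103.2 = 781.52 bar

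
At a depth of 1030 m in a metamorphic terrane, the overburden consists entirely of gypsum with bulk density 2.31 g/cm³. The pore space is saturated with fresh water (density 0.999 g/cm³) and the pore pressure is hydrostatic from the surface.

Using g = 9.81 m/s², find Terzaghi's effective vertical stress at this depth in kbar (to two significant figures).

Overburden (lithostatic) stress σ_v:
gypsum: 2310 kg/m³ × 9.81 m/s² × 1030 m = 2.334×10^7 Pa = 23.34 MPa
Pore pressure P_p = 999 kg/m³ × 9.81 m/s² × 1030 m = 1.009×10^7 Pa = 10.09 MPa
Effective stress σ' = σ_v − P_p = 23.34 − 10.09 = 13.247 MPa = 0.13247 kbar

0.13 kbar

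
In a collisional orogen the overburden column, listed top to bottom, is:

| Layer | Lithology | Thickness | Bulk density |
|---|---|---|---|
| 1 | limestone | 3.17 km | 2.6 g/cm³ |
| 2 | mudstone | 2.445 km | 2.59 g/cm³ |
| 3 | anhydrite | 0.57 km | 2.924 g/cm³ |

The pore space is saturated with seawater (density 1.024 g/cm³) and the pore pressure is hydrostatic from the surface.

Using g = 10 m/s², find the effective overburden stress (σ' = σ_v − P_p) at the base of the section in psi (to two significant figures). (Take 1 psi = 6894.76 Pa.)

Overburden (lithostatic) stress σ_v:
limestone: 2600 kg/m³ × 10 m/s² × 3170 m = 8.242×10^7 Pa = 82.42 MPa
mudstone: 2590 kg/m³ × 10 m/s² × 2445 m = 6.333×10^7 Pa = 63.33 MPa
anhydrite: 2924 kg/m³ × 10 m/s² × 570 m = 1.667×10^7 Pa = 16.67 MPa
Total = 82.42 + 63.33 + 16.67 = 162.41 MPa
Pore pressure P_p = 1024 kg/m³ × 10 m/s² × 6185 m = 6.333×10^7 Pa = 63.33 MPa
Effective stress σ' = σ_v − P_p = 162.4 − 63.33 = 99.078 MPa = 14370 psi

14000 psi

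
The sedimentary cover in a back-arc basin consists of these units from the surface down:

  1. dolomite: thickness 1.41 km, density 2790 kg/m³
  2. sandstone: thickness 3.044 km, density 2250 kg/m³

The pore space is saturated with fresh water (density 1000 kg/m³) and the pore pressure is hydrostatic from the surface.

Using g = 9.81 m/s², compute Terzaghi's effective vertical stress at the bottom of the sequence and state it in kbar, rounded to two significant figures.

Overburden (lithostatic) stress σ_v:
dolomite: 2790 kg/m³ × 9.81 m/s² × 1410 m = 3.859×10^7 Pa = 38.59 MPa
sandstone: 2250 kg/m³ × 9.81 m/s² × 3044 m = 6.719×10^7 Pa = 67.19 MPa
Total = 38.59 + 67.19 = 105.78 MPa
Pore pressure P_p = 1000 kg/m³ × 9.81 m/s² × 4454 m = 4.369×10^7 Pa = 43.69 MPa
Effective stress σ' = σ_v − P_p = 105.8 − 43.69 = 62.087 MPa = 0.62087 kbar

0.62 kbar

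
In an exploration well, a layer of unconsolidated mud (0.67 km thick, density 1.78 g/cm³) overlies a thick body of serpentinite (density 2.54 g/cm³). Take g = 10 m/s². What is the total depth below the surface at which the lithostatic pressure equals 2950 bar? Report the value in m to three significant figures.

Pressure at base of upper layers: 1780×10×670 = 1.193×10^7 Pa = 119.3 bar
Remaining pressure to be supplied by serpentinite: 2.950×10^8 − 1.193×10^7 = 2.831×10^8 Pa
Additional depth in serpentinite = 2.831×10^8 Pa / (2540 kg/m³ × 10 m/s²) = 11145 m
Total depth = 670 m + 11145 m = 11815 m

11800 m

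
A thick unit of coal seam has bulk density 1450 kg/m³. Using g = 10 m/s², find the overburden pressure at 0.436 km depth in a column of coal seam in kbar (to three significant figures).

0.0632 kbar

coal seam: 1450 kg/m³ × 10 m/s² × 436 m = 6.322×10^6 Pa = 0.06322 kbar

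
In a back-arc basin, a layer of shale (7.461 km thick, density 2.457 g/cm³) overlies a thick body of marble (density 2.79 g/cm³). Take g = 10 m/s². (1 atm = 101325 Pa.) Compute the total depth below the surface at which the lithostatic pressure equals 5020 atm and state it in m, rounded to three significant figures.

Pressure at base of upper layers: 2457×10×7461 = 1.833×10^8 Pa = 1809 atm
Remaining pressure to be supplied by marble: 5.087×10^8 − 1.833×10^8 = 3.253×10^8 Pa
Additional depth in marble = 3.253×10^8 Pa / (2790 kg/m³ × 10 m/s²) = 11661 m
Total depth = 7461 m + 11661 m = 19122 m

19100 m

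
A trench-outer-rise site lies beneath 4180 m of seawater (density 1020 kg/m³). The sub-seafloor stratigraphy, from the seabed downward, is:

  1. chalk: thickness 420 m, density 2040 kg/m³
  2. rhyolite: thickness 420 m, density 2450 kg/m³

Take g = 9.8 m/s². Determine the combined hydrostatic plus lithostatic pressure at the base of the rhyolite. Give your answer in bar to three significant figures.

seawater: 1020 kg/m³ × 9.8 m/s² × 4180 m = 4.178×10^7 Pa = 417.8 bar
chalk: 2040 kg/m³ × 9.8 m/s² × 420 m = 8.397×10^6 Pa = 83.97 bar
rhyolite: 2450 kg/m³ × 9.8 m/s² × 420 m = 1.008×10^7 Pa = 100.8 bar
Total = 417.8 + 83.97 + 100.8 = 602.64 bar

603 bar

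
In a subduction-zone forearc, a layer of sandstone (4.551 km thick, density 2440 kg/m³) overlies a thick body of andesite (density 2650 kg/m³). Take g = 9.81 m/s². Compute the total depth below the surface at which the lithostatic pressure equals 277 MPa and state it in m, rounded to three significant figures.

11000 m

Pressure at base of upper layers: 2440×9.81×4551 = 1.089×10^8 Pa = 108.9 MPa
Remaining pressure to be supplied by andesite: 2.770×10^8 − 1.089×10^8 = 1.681×10^8 Pa
Additional depth in andesite = 1.681×10^8 Pa / (2650 kg/m³ × 9.81 m/s²) = 6464.9 m
Total depth = 4551 m + 6464.9 m = 11016 m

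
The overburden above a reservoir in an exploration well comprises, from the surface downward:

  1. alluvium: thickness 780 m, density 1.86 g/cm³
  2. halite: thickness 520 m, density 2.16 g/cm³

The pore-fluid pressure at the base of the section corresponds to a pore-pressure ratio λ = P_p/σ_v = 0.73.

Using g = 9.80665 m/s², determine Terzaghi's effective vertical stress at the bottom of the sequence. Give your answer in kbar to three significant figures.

Overburden (lithostatic) stress σ_v:
alluvium: 1860 kg/m³ × 9.80665 m/s² × 780 m = 1.423×10^7 Pa = 14.23 MPa
halite: 2160 kg/m³ × 9.80665 m/s² × 520 m = 1.101×10^7 Pa = 11.01 MPa
Total = 14.23 + 11.01 = 25.242 MPa
Pore pressure P_p = λ·σ_v = 0.73 × 25.24 MPa = 18.43 MPa
Effective stress σ' = σ_v − P_p = 25.24 − 18.43 = 6.8154 MPa = 0.068154 kbar

0.0682 kbar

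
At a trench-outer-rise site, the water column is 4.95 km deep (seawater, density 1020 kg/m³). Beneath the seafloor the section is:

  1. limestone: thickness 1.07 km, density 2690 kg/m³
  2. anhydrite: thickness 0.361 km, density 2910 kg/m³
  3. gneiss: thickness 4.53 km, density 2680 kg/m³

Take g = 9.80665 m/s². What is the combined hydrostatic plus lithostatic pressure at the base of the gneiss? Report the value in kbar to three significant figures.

2.07 kbar

seawater: 1020 kg/m³ × 9.80665 m/s² × 4950 m = 4.951×10^7 Pa = 0.4951 kbar
limestone: 2690 kg/m³ × 9.80665 m/s² × 1070 m = 2.823×10^7 Pa = 0.2823 kbar
anhydrite: 2910 kg/m³ × 9.80665 m/s² × 361 m = 1.030×10^7 Pa = 0.1030 kbar
gneiss: 2680 kg/m³ × 9.80665 m/s² × 4530 m = 1.191×10^8 Pa = 1.191 kbar
Total = 0.4951 + 0.2823 + 0.1030 + 1.191 = 2.0710 kbar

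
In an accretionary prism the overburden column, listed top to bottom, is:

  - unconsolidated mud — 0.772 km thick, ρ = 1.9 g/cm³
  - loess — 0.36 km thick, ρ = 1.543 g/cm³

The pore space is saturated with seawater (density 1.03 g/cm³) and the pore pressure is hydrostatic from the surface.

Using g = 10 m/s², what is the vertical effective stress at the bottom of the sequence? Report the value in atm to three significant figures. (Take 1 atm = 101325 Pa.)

84.5 atm

Overburden (lithostatic) stress σ_v:
unconsolidated mud: 1900 kg/m³ × 10 m/s² × 772 m = 1.467×10^7 Pa = 14.67 MPa
loess: 1543 kg/m³ × 10 m/s² × 360 m = 5.555×10^6 Pa = 5.555 MPa
Total = 14.67 + 5.555 = 20.223 MPa
Pore pressure P_p = 1030 kg/m³ × 10 m/s² × 1132 m = 1.166×10^7 Pa = 11.66 MPa
Effective stress σ' = σ_v − P_p = 20.22 − 11.66 = 8.5632 MPa = 84.512 atm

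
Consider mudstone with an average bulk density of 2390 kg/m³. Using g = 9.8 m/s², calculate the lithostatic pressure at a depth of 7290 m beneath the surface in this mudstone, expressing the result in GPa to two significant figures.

0.17 GPa

mudstone: 2390 kg/m³ × 9.8 m/s² × 7290 m = 1.707×10^8 Pa = 0.1707 GPa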